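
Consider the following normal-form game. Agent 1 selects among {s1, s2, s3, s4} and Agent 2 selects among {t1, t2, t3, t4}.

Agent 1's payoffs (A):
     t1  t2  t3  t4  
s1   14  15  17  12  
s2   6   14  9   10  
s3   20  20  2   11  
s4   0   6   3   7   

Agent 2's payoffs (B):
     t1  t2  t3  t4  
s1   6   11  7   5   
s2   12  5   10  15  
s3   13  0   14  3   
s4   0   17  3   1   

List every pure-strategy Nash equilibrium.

There is no pure-strategy Nash equilibrium

Check mutual best responses: a cell is a NE iff neither player can gain by unilaterally deviating.
Agent 1's best responses — vs t1: s3 (payoff 20); vs t2: s3 (payoff 20); vs t3: s1 (payoff 17); vs t4: s1 (payoff 12).
Agent 2's best responses — vs s1: t2 (payoff 11); vs s2: t4 (payoff 15); vs s3: t3 (payoff 14); vs s4: t2 (payoff 17).
No cell has both players best-responding. For instance, Agent 1's best reply to t2 is s3, but against s3 Agent 2 prefers t3 over t2.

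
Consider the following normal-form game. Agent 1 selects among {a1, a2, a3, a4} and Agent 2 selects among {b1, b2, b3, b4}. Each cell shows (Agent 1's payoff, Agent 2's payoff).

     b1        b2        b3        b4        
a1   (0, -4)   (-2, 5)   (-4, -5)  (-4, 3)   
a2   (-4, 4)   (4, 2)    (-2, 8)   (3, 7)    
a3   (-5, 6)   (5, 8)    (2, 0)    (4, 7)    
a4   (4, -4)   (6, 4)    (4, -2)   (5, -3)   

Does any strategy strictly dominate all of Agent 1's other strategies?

A strategy is strictly dominant if it gives Agent 1 a strictly higher payoff than every other strategy, against every choice by the opponent.
a4 strictly dominates: vs b1: 4 > each of {0, -4, -5}; vs b2: 6 > each of {-2, 4, 5}; vs b3: 4 > each of {-4, -2, 2}; vs b4: 5 > each of {-4, 3, 4}.

a4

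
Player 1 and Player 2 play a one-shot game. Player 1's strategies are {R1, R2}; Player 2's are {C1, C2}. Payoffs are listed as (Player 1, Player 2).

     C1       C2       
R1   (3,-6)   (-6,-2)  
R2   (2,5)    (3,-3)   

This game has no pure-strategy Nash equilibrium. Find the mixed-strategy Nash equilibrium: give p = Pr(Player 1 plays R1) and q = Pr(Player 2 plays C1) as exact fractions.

p = 2/3, q = 9/10

Each player's mixing probability is pinned down by making the *other* player indifferent.
Player 2 indifferent between C1 and C2: p·(-6) + (1−p)·5 = p·(-2) + (1−p)·(-3) ⟹ 5 + (-11)p = (-3) + 1p ⟹ p = 2/3.
Player 1 indifferent between R1 and R2: q·3 + (1−q)·(-6) = q·2 + (1−q)·3 ⟹ (-6) + 9q = 3 + (-1)q ⟹ q = 9/10.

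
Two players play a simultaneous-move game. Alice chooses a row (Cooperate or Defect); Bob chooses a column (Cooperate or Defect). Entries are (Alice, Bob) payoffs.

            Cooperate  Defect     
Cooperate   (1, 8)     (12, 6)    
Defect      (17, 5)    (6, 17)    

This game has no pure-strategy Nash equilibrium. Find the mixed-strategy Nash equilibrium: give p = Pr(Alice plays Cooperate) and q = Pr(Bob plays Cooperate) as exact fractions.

p = 6/7, q = 3/11

In a mixed NE each player is indifferent between their pure strategies, so the opponent's mix sets the indifference.
Bob indifferent between Cooperate and Defect: p·8 + (1−p)·5 = p·6 + (1−p)·17 ⟹ 5 + 3p = 17 + (-11)p ⟹ p = 6/7.
Alice indifferent between Cooperate and Defect: q·1 + (1−q)·12 = q·17 + (1−q)·6 ⟹ 12 + (-11)q = 6 + 11q ⟹ q = 3/11.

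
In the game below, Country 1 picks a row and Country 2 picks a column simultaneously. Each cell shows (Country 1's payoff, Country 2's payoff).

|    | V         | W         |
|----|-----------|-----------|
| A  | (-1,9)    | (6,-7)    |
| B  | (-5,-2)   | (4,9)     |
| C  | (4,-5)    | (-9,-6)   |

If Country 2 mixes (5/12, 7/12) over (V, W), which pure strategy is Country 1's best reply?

A

Country 1's best reply maximizes expected payoff against the mix.
A: (5/12)·(-1) + (7/12)·6 = 37/12
B: (5/12)·(-5) + (7/12)·4 = 1/4
C: (5/12)·4 + (7/12)·(-9) = -43/12
Highest expected payoff is 37/12, from A.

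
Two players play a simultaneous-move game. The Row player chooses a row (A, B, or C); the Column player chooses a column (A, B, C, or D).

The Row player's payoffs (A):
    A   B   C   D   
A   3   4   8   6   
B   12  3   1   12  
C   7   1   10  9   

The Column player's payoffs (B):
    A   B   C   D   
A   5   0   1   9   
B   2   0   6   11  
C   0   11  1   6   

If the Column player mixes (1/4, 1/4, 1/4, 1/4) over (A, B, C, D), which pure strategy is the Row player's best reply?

B

The Row player's best reply maximizes expected payoff against the mix.
A: (1/4)·3 + (1/4)·4 + (1/4)·8 + (1/4)·6 = 21/4
B: (1/4)·12 + (1/4)·3 + (1/4)·1 + (1/4)·12 = 7
C: (1/4)·7 + (1/4)·1 + (1/4)·10 + (1/4)·9 = 27/4
Highest expected payoff is 7, from B.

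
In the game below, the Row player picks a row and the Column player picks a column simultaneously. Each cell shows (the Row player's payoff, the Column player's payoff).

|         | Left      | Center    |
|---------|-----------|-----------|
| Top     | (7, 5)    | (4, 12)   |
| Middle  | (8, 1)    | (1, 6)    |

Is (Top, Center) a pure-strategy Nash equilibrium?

Holding the Column player at Center: the Row player gets 4 from Top, versus 1 from Middle. No profitable deviation for the Row player.
Holding the Row player at Top: the Column player gets 12 from Center, versus 5 from Left. No profitable deviation for the Column player either.

Yes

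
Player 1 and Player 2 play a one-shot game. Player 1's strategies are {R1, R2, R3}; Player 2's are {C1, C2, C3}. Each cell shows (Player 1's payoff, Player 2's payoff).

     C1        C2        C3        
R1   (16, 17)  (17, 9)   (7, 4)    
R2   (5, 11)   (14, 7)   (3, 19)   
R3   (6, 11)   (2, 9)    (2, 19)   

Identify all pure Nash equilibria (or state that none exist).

Find each player's best response to every opponent strategy; NE are the intersections.
Player 1's best responses — vs C1: R1 (payoff 16); vs C2: R1 (payoff 17); vs C3: R1 (payoff 7).
Player 2's best responses — vs R1: C1 (payoff 17); vs R2: C3 (payoff 19); vs R3: C3 (payoff 19).
The only mutual best response is (R1, C1); neither player gains by switching there.

(R1, C1)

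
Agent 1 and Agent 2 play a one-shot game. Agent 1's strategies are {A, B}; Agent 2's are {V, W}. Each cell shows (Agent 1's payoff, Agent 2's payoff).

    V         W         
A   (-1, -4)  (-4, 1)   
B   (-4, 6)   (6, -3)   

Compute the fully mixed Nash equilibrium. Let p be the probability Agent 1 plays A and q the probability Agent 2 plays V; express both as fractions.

In a mixed NE each player is indifferent between their pure strategies, so the opponent's mix sets the indifference.
Agent 2 indifferent between V and W: p·(-4) + (1−p)·6 = p·1 + (1−p)·(-3) ⟹ 6 + (-10)p = (-3) + 4p ⟹ p = 9/14.
Agent 1 indifferent between A and B: q·(-1) + (1−q)·(-4) = q·(-4) + (1−q)·6 ⟹ (-4) + 3q = 6 + (-10)q ⟹ q = 10/13.

p = 9/14, q = 10/13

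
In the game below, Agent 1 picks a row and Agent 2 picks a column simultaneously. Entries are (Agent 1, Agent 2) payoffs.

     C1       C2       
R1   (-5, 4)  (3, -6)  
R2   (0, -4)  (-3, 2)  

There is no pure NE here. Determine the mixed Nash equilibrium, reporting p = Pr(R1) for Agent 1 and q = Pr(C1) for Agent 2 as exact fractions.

p = 3/8, q = 6/11

Each player's mixing probability is pinned down by making the *other* player indifferent.
Agent 2 indifferent between C1 and C2: p·4 + (1−p)·(-4) = p·(-6) + (1−p)·2 ⟹ (-4) + 8p = 2 + (-8)p ⟹ p = 3/8.
Agent 1 indifferent between R1 and R2: q·(-5) + (1−q)·3 = q·0 + (1−q)·(-3) ⟹ 3 + (-8)q = (-3) + 3q ⟹ q = 6/11.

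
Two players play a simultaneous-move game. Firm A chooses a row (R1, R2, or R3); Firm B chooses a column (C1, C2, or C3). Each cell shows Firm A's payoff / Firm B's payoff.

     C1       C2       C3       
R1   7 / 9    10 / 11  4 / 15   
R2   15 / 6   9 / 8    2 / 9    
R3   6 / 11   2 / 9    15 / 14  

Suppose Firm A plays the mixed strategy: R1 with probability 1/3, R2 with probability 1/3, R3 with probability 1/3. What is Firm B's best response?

C3

Compute Firm B's expected payoff from each pure strategy against the given mix.
C1: (1/3)·9 + (1/3)·6 + (1/3)·11 = 26/3
C2: (1/3)·11 + (1/3)·8 + (1/3)·9 = 28/3
C3: (1/3)·15 + (1/3)·9 + (1/3)·14 = 38/3
Highest expected payoff is 38/3, from C3.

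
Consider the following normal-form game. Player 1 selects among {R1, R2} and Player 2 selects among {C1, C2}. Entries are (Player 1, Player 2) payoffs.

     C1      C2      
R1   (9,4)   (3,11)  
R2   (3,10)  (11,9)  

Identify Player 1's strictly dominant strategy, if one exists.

None

A strategy is strictly dominant if it gives Player 1 a strictly higher payoff than every other strategy, against every choice by the opponent.
R1 is not dominant: against C2, R2 gives 11 > 3.
R2 is not dominant: against C1, R1 gives 9 > 3.
No single strategy is best against every opponent action.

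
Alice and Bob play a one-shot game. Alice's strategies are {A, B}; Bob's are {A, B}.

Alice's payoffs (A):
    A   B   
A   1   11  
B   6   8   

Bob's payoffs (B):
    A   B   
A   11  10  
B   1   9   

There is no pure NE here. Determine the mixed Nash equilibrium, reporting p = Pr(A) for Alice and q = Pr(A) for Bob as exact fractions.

Each player's mixing probability is pinned down by making the *other* player indifferent.
Bob indifferent between A and B: p·11 + (1−p)·1 = p·10 + (1−p)·9 ⟹ 1 + 10p = 9 + 1p ⟹ p = 8/9.
Alice indifferent between A and B: q·1 + (1−q)·11 = q·6 + (1−q)·8 ⟹ 11 + (-10)q = 8 + (-2)q ⟹ q = 3/8.

p = 8/9, q = 3/8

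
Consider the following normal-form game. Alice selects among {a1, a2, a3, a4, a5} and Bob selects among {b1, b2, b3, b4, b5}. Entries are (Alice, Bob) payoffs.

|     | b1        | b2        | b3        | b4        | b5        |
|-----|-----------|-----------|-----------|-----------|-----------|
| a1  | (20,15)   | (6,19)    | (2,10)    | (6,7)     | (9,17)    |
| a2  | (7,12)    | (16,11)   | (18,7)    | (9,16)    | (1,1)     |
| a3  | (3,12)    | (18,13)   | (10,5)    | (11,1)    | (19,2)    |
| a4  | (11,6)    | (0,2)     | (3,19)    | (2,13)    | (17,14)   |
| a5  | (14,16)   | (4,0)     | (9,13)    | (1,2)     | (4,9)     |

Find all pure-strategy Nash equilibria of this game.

(a3, b2)

Find each player's best response to every opponent strategy; NE are the intersections.
Alice's best responses — vs b1: a1 (payoff 20); vs b2: a3 (payoff 18); vs b3: a2 (payoff 18); vs b4: a3 (payoff 11); vs b5: a3 (payoff 19).
Bob's best responses — vs a1: b2 (payoff 19); vs a2: b4 (payoff 16); vs a3: b2 (payoff 13); vs a4: b3 (payoff 19); vs a5: b1 (payoff 16).
The only mutual best response is (a3, b2); neither player gains by switching there.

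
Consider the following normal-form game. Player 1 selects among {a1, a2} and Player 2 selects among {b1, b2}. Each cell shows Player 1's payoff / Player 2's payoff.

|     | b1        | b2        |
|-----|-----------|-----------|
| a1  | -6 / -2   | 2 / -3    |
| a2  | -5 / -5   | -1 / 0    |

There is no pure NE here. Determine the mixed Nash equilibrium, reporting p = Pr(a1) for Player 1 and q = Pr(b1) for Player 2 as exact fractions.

p = 5/6, q = 3/4

In a mixed NE each player is indifferent between their pure strategies, so the opponent's mix sets the indifference.
Player 2 indifferent between b1 and b2: p·(-2) + (1−p)·(-5) = p·(-3) + (1−p)·0 ⟹ (-5) + 3p = 0 + (-3)p ⟹ p = 5/6.
Player 1 indifferent between a1 and a2: q·(-6) + (1−q)·2 = q·(-5) + (1−q)·(-1) ⟹ 2 + (-8)q = (-1) + (-4)q ⟹ q = 3/4.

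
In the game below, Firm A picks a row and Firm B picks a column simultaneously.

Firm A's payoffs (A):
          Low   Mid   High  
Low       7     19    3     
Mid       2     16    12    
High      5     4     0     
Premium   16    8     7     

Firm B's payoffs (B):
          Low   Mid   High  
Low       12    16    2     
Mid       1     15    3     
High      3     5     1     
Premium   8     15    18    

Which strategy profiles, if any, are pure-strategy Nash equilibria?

A profile is a Nash equilibrium when each player is best-responding to the other.
Firm A's best responses — vs Low: Premium (payoff 16); vs Mid: Low (payoff 19); vs High: Mid (payoff 12).
Firm B's best responses — vs Low: Mid (payoff 16); vs Mid: Mid (payoff 15); vs High: Mid (payoff 5); vs Premium: High (payoff 18).
The only mutual best response is (Low, Mid); neither player gains by switching there.

(Low, Mid)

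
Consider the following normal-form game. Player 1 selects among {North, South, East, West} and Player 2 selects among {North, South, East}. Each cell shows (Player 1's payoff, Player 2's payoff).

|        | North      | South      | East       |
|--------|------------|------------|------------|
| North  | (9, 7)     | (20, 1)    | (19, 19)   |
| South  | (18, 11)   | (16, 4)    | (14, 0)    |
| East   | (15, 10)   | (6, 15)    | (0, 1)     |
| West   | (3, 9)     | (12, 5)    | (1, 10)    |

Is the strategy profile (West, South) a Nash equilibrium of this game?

No

Holding Player 2 at South: Player 1 gets 12 from West but could get 20 by switching to North. Player 1 has a profitable deviation.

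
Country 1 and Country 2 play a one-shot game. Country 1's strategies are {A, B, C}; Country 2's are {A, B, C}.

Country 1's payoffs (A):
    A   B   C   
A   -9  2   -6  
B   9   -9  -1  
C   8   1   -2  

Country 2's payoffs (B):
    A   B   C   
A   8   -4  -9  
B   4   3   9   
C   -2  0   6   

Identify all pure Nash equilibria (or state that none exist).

(B, C)

A profile is a Nash equilibrium when each player is best-responding to the other.
Country 1's best responses — vs A: B (payoff 9); vs B: A (payoff 2); vs C: B (payoff -1).
Country 2's best responses — vs A: A (payoff 8); vs B: C (payoff 9); vs C: C (payoff 6).
The only mutual best response is (B, C); neither player gains by switching there.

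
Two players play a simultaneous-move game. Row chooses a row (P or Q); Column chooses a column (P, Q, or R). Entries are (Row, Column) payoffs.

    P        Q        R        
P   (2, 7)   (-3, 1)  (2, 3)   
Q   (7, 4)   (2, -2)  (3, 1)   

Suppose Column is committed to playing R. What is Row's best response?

Q

With Column fixed at R, Row's payoffs are: P → 2, Q → 3.
The maximum is 3, achieved by Q.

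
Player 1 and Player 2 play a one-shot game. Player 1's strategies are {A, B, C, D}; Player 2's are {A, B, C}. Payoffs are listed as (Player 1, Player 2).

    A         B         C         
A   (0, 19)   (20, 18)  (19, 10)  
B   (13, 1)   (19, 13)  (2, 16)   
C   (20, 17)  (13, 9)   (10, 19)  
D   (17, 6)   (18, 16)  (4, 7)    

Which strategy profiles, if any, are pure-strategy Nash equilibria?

None

Find each player's best response to every opponent strategy; NE are the intersections.
Player 1's best responses — vs A: C (payoff 20); vs B: A (payoff 20); vs C: A (payoff 19).
Player 2's best responses — vs A: A (payoff 19); vs B: C (payoff 16); vs C: C (payoff 19); vs D: B (payoff 16).
No cell has both players best-responding. For instance, Player 1's best reply to B is A, but against A Player 2 prefers A over B.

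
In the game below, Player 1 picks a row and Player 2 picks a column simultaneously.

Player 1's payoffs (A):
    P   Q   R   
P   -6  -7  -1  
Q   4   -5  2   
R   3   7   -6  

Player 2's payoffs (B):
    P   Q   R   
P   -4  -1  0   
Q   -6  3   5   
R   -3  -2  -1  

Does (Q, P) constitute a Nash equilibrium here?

No

Holding Player 2 at P: Player 1 gets 4 from Q, versus -6 from P, 3 from R. No profitable deviation for Player 1.
Holding Player 1 at Q: Player 2 gets -6 from P but could get 5 by switching to R. Player 2 has a profitable deviation.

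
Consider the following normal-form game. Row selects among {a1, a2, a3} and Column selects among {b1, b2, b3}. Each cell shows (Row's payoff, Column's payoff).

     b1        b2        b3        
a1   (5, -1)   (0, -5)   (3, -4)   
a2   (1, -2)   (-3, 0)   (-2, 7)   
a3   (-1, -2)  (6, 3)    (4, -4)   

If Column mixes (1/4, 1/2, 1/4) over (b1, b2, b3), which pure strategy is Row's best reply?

Row's best reply maximizes expected payoff against the mix.
a1: (1/4)·5 + (1/2)·0 + (1/4)·3 = 2
a2: (1/4)·1 + (1/2)·(-3) + (1/4)·(-2) = -7/4
a3: (1/4)·(-1) + (1/2)·6 + (1/4)·4 = 15/4
Highest expected payoff is 15/4, from a3.

a3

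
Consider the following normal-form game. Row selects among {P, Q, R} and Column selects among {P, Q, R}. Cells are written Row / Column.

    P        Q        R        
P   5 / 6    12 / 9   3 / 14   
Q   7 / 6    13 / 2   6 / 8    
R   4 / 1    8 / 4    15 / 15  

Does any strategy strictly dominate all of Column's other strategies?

Check whether one of Column's strategies beats all alternatives regardless of what the opponent does.
R strictly dominates: vs P: 14 > each of {6, 9}; vs Q: 8 > each of {6, 2}; vs R: 15 > each of {1, 4}.

R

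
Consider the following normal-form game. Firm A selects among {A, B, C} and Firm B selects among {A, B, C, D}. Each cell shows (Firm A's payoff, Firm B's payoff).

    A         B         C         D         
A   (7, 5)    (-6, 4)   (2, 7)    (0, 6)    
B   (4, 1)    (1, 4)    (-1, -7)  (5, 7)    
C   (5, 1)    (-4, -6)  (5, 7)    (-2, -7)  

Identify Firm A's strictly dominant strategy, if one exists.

None

A strategy is strictly dominant if it gives Firm A a strictly higher payoff than every other strategy, against every choice by the opponent.
A is not dominant: against B, B gives 1 > -6.
B is not dominant: against A, A gives 7 > 4.
C is not dominant: against A, A gives 7 > 5.
No single strategy is best against every opponent action.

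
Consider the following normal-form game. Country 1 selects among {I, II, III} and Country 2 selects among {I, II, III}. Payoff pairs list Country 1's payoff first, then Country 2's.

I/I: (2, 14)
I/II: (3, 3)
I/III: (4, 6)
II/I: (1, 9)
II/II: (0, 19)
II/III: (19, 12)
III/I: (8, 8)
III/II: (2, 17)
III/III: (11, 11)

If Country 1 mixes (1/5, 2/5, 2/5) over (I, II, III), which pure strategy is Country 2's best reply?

II

Compute Country 2's expected payoff from each pure strategy against the given mix.
I: (1/5)·14 + (2/5)·9 + (2/5)·8 = 48/5
II: (1/5)·3 + (2/5)·19 + (2/5)·17 = 15
III: (1/5)·6 + (2/5)·12 + (2/5)·11 = 52/5
Highest expected payoff is 15, from II.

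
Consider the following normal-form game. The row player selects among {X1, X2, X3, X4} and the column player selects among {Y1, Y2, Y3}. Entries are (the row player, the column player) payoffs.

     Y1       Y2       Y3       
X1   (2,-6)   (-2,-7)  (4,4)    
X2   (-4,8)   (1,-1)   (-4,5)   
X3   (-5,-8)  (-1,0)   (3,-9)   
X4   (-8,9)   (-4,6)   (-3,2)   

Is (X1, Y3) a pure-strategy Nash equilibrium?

Yes

Holding the column player at Y3: the row player gets 4 from X1, versus -4 from X2, 3 from X3, -3 from X4. No profitable deviation for the row player.
Holding the row player at X1: the column player gets 4 from Y3, versus -6 from Y1, -7 from Y2. No profitable deviation for the column player either.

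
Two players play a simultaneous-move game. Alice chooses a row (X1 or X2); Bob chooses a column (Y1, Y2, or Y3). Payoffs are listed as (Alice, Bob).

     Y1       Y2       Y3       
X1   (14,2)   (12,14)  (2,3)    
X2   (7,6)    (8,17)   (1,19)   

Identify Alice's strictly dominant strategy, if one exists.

A strategy is strictly dominant if it gives Alice a strictly higher payoff than every other strategy, against every choice by the opponent.
X1 strictly dominates: vs Y1: 14 > 7; vs Y2: 12 > 8; vs Y3: 2 > 1.

X1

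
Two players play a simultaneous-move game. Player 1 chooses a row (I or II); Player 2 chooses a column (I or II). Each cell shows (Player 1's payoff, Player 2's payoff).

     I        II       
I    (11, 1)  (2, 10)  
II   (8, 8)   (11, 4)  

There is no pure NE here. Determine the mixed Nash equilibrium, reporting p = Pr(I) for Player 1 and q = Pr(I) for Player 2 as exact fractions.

Each player's mixing probability is pinned down by making the *other* player indifferent.
Player 2 indifferent between I and II: p·1 + (1−p)·8 = p·10 + (1−p)·4 ⟹ 8 + (-7)p = 4 + 6p ⟹ p = 4/13.
Player 1 indifferent between I and II: q·11 + (1−q)·2 = q·8 + (1−q)·11 ⟹ 2 + 9q = 11 + (-3)q ⟹ q = 3/4.

p = 4/13, q = 3/4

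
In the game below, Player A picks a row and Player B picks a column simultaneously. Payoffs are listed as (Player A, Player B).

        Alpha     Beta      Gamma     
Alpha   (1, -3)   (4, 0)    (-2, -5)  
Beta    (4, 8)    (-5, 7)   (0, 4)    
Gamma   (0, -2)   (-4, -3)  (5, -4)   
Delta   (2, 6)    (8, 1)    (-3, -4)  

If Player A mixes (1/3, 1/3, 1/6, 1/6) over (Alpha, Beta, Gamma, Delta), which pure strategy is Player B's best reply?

Alpha

Player B's best reply maximizes expected payoff against the mix.
Alpha: (1/3)·(-3) + (1/3)·8 + (1/6)·(-2) + (1/6)·6 = 7/3
Beta: (1/3)·0 + (1/3)·7 + (1/6)·(-3) + (1/6)·1 = 2
Gamma: (1/3)·(-5) + (1/3)·4 + (1/6)·(-4) + (1/6)·(-4) = -5/3
Highest expected payoff is 7/3, from Alpha.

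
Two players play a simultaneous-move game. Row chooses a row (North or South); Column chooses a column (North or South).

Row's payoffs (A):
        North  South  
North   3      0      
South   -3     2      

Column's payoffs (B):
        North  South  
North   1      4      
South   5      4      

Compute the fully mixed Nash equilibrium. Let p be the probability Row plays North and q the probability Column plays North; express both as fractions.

p = 1/4, q = 1/4

Each player's mixing probability is pinned down by making the *other* player indifferent.
Column indifferent between North and South: p·1 + (1−p)·5 = p·4 + (1−p)·4 ⟹ 5 + (-4)p = 4 + 0p ⟹ p = 1/4.
Row indifferent between North and South: q·3 + (1−q)·0 = q·(-3) + (1−q)·2 ⟹ 0 + 3q = 2 + (-5)q ⟹ q = 1/4.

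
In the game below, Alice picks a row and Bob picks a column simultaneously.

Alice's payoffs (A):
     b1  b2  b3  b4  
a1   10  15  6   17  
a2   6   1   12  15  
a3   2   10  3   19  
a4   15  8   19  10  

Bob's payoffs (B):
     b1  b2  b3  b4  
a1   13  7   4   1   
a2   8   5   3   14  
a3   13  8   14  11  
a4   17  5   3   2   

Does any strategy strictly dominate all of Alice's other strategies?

Check whether one of Alice's strategies beats all alternatives regardless of what the opponent does.
a1 is not dominant: against b1, a4 gives 15 > 10.
a2 is not dominant: against b1, a1 gives 10 > 6.
a3 is not dominant: against b1, a1 gives 10 > 2.
a4 is not dominant: against b2, a1 gives 15 > 8.
No single strategy is best against every opponent action.

No strictly dominant strategy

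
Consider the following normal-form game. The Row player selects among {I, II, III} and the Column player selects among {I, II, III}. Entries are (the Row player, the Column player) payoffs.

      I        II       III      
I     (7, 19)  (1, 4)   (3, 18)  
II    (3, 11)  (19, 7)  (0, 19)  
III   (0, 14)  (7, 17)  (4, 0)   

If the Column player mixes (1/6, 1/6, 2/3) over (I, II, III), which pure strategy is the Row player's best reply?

Compute the Row player's expected payoff from each pure strategy against the given mix.
I: (1/6)·7 + (1/6)·1 + (2/3)·3 = 10/3
II: (1/6)·3 + (1/6)·19 + (2/3)·0 = 11/3
III: (1/6)·0 + (1/6)·7 + (2/3)·4 = 23/6
Highest expected payoff is 23/6, from III.

III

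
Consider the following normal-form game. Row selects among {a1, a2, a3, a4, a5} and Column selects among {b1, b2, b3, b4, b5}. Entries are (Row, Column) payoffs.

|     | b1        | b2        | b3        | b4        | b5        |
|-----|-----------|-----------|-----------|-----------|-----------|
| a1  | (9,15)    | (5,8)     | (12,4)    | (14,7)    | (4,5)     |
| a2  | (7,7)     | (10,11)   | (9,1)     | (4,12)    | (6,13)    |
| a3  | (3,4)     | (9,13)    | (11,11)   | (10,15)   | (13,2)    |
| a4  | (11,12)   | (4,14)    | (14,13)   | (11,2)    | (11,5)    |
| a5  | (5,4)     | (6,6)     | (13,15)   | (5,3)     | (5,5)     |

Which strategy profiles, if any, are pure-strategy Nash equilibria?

There is no pure-strategy Nash equilibrium

Find each player's best response to every opponent strategy; NE are the intersections.
Row's best responses — vs b1: a4 (payoff 11); vs b2: a2 (payoff 10); vs b3: a4 (payoff 14); vs b4: a1 (payoff 14); vs b5: a3 (payoff 13).
Column's best responses — vs a1: b1 (payoff 15); vs a2: b5 (payoff 13); vs a3: b4 (payoff 15); vs a4: b2 (payoff 14); vs a5: b3 (payoff 15).
No cell has both players best-responding. For instance, Row's best reply to b3 is a4, but against a4 Column prefers b2 over b3.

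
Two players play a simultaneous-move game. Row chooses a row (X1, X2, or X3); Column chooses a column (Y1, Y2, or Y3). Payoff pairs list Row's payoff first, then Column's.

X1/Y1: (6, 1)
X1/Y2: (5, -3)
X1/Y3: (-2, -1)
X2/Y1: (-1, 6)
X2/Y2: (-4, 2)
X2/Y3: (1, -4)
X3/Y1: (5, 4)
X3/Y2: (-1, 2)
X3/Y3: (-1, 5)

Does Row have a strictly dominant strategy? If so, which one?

None

Check whether one of Row's strategies beats all alternatives regardless of what the opponent does.
X1 is not dominant: against Y3, X2 gives 1 > -2.
X2 is not dominant: against Y1, X1 gives 6 > -1.
X3 is not dominant: against Y1, X1 gives 6 > 5.
No single strategy is best against every opponent action.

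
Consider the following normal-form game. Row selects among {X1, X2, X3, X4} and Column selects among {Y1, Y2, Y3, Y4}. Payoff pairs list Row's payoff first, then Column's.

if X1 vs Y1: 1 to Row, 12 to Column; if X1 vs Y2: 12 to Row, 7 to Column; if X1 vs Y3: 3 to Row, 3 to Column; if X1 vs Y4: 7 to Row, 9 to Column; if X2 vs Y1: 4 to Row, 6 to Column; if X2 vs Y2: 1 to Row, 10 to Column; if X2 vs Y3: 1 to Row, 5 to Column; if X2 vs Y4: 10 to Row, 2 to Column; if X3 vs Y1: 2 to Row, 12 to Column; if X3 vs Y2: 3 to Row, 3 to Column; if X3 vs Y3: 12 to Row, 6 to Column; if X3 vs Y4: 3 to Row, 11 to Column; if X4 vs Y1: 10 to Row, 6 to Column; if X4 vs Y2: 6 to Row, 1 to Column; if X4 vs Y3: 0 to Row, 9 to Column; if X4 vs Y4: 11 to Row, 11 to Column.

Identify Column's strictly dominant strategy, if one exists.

A strategy is strictly dominant if it gives Column a strictly higher payoff than every other strategy, against every choice by the opponent.
Y1 is not dominant: against X2, Y2 gives 10 > 6.
Y2 is not dominant: against X1, Y1 gives 12 > 7.
Y3 is not dominant: against X1, Y1 gives 12 > 3.
Y4 is not dominant: against X1, Y1 gives 12 > 9.
No single strategy is best against every opponent action.

None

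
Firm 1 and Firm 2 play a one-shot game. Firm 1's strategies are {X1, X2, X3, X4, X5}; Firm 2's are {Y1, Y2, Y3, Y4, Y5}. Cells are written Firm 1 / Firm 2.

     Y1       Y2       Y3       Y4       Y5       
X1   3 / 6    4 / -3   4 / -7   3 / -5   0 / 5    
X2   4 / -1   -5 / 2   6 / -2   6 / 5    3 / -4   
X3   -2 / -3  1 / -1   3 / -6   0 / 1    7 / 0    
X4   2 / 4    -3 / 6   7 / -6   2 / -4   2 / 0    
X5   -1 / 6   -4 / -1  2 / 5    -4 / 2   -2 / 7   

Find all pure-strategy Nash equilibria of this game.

(X2, Y4)

Find each player's best response to every opponent strategy; NE are the intersections.
Firm 1's best responses — vs Y1: X2 (payoff 4); vs Y2: X1 (payoff 4); vs Y3: X4 (payoff 7); vs Y4: X2 (payoff 6); vs Y5: X3 (payoff 7).
Firm 2's best responses — vs X1: Y1 (payoff 6); vs X2: Y4 (payoff 5); vs X3: Y4 (payoff 1); vs X4: Y2 (payoff 6); vs X5: Y5 (payoff 7).
The only mutual best response is (X2, Y4); neither player gains by switching there.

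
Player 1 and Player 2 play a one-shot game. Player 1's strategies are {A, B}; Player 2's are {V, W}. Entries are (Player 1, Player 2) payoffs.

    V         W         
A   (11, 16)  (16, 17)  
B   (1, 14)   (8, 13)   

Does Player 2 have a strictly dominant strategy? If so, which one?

A strategy is strictly dominant if it gives Player 2 a strictly higher payoff than every other strategy, against every choice by the opponent.
V is not dominant: against A, W gives 17 > 16.
W is not dominant: against B, V gives 14 > 13.
No single strategy is best against every opponent action.

None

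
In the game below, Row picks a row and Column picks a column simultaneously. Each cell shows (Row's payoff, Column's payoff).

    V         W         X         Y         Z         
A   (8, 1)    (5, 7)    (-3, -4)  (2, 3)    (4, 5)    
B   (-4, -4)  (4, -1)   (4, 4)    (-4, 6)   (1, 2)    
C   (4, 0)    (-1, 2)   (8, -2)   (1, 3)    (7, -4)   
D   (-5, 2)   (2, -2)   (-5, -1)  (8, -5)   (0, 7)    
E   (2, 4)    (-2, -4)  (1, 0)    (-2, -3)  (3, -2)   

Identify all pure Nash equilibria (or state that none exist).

Check mutual best responses: a cell is a NE iff neither player can gain by unilaterally deviating.
Row's best responses — vs V: A (payoff 8); vs W: A (payoff 5); vs X: C (payoff 8); vs Y: D (payoff 8); vs Z: C (payoff 7).
Column's best responses — vs A: W (payoff 7); vs B: Y (payoff 6); vs C: Y (payoff 3); vs D: Z (payoff 7); vs E: V (payoff 4).
The only mutual best response is (A, W); neither player gains by switching there.

(A, W)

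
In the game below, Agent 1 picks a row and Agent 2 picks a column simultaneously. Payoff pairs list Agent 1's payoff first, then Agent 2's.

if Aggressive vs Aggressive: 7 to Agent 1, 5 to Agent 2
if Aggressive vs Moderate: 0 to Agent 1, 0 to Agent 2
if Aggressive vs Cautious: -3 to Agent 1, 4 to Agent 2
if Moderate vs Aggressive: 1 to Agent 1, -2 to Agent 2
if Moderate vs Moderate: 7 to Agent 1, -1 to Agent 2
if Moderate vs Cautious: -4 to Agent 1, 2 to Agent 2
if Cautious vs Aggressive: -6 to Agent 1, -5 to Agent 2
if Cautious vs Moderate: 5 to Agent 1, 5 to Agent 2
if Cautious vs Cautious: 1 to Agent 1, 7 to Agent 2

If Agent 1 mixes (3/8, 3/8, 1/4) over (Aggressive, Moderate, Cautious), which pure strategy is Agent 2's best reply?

Cautious

Compute Agent 2's expected payoff from each pure strategy against the given mix.
Aggressive: (3/8)·5 + (3/8)·(-2) + (1/4)·(-5) = -1/8
Moderate: (3/8)·0 + (3/8)·(-1) + (1/4)·5 = 7/8
Cautious: (3/8)·4 + (3/8)·2 + (1/4)·7 = 4
Highest expected payoff is 4, from Cautious.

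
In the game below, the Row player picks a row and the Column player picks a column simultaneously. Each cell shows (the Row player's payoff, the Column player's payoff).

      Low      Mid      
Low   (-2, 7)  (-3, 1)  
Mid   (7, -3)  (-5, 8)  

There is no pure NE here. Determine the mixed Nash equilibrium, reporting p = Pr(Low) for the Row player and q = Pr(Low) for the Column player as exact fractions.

In a mixed NE each player is indifferent between their pure strategies, so the opponent's mix sets the indifference.
The Column player indifferent between Low and Mid: p·7 + (1−p)·(-3) = p·1 + (1−p)·8 ⟹ (-3) + 10p = 8 + (-7)p ⟹ p = 11/17.
The Row player indifferent between Low and Mid: q·(-2) + (1−q)·(-3) = q·7 + (1−q)·(-5) ⟹ (-3) + 1q = (-5) + 12q ⟹ q = 2/11.

p = 11/17, q = 2/11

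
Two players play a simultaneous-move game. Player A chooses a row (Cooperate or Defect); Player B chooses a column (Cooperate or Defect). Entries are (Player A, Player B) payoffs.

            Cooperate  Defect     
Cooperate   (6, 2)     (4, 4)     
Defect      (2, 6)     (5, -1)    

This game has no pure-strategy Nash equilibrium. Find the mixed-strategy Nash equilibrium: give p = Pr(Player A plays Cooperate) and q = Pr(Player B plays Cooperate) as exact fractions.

p = 7/9, q = 1/5

Each player's mixing probability is pinned down by making the *other* player indifferent.
Player B indifferent between Cooperate and Defect: p·2 + (1−p)·6 = p·4 + (1−p)·(-1) ⟹ 6 + (-4)p = (-1) + 5p ⟹ p = 7/9.
Player A indifferent between Cooperate and Defect: q·6 + (1−q)·4 = q·2 + (1−q)·5 ⟹ 4 + 2q = 5 + (-3)q ⟹ q = 1/5.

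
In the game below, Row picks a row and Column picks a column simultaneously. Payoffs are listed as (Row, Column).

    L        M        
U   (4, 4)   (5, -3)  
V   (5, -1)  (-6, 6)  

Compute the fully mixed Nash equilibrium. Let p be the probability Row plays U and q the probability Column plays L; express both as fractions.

Each player's mixing probability is pinned down by making the *other* player indifferent.
Column indifferent between L and M: p·4 + (1−p)·(-1) = p·(-3) + (1−p)·6 ⟹ (-1) + 5p = 6 + (-9)p ⟹ p = 1/2.
Row indifferent between U and V: q·4 + (1−q)·5 = q·5 + (1−q)·(-6) ⟹ 5 + (-1)q = (-6) + 11q ⟹ q = 11/12.

p = 1/2, q = 11/12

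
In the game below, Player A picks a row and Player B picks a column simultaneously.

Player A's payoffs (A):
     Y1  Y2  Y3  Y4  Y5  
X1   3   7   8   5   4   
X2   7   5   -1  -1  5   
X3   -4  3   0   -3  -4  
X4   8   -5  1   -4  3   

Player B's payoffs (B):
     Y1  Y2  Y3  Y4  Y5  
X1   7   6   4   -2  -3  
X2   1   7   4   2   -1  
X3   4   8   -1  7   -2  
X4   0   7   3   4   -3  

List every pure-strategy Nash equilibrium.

Find each player's best response to every opponent strategy; NE are the intersections.
Player A's best responses — vs Y1: X4 (payoff 8); vs Y2: X1 (payoff 7); vs Y3: X1 (payoff 8); vs Y4: X1 (payoff 5); vs Y5: X2 (payoff 5).
Player B's best responses — vs X1: Y1 (payoff 7); vs X2: Y2 (payoff 7); vs X3: Y2 (payoff 8); vs X4: Y2 (payoff 7).
No cell has both players best-responding. For instance, Player A's best reply to Y3 is X1, but against X1 Player B prefers Y1 over Y3.

No pure-strategy Nash equilibrium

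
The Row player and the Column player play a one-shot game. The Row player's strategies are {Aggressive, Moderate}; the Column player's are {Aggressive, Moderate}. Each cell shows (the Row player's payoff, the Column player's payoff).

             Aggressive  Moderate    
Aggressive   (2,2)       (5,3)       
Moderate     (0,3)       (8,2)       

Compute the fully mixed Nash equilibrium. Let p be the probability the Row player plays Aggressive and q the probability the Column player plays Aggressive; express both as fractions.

Each player's mixing probability is pinned down by making the *other* player indifferent.
The Column player indifferent between Aggressive and Moderate: p·2 + (1−p)·3 = p·3 + (1−p)·2 ⟹ 3 + (-1)p = 2 + 1p ⟹ p = 1/2.
The Row player indifferent between Aggressive and Moderate: q·2 + (1−q)·5 = q·0 + (1−q)·8 ⟹ 5 + (-3)q = 8 + (-8)q ⟹ q = 3/5.

p = 1/2, q = 3/5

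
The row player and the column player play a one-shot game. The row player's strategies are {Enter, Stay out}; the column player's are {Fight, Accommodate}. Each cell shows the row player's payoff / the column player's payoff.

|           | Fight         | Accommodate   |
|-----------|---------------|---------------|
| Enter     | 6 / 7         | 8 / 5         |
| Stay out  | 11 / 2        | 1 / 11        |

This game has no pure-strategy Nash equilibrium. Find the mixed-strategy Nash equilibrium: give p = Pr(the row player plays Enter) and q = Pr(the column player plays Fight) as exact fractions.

In a mixed NE each player is indifferent between their pure strategies, so the opponent's mix sets the indifference.
The column player indifferent between Fight and Accommodate: p·7 + (1−p)·2 = p·5 + (1−p)·11 ⟹ 2 + 5p = 11 + (-6)p ⟹ p = 9/11.
The row player indifferent between Enter and Stay out: q·6 + (1−q)·8 = q·11 + (1−q)·1 ⟹ 8 + (-2)q = 1 + 10q ⟹ q = 7/12.

p = 9/11, q = 7/12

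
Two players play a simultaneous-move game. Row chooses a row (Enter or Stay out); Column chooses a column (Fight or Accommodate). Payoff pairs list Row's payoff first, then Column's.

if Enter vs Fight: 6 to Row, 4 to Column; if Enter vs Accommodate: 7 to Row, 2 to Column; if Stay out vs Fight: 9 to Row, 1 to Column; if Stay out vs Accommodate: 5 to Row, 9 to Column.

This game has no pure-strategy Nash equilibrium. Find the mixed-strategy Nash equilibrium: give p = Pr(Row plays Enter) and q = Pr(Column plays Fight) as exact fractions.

p = 4/5, q = 2/5

In a mixed NE each player is indifferent between their pure strategies, so the opponent's mix sets the indifference.
Column indifferent between Fight and Accommodate: p·4 + (1−p)·1 = p·2 + (1−p)·9 ⟹ 1 + 3p = 9 + (-7)p ⟹ p = 4/5.
Row indifferent between Enter and Stay out: q·6 + (1−q)·7 = q·9 + (1−q)·5 ⟹ 7 + (-1)q = 5 + 4q ⟹ q = 2/5.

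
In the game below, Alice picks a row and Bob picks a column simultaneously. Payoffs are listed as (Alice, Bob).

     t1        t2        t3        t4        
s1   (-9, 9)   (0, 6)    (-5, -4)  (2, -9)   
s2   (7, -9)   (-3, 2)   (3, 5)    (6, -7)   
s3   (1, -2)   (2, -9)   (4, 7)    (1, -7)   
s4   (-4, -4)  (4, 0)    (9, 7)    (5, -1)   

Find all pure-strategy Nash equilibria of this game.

Check mutual best responses: a cell is a NE iff neither player can gain by unilaterally deviating.
Alice's best responses — vs t1: s2 (payoff 7); vs t2: s4 (payoff 4); vs t3: s4 (payoff 9); vs t4: s2 (payoff 6).
Bob's best responses — vs s1: t1 (payoff 9); vs s2: t3 (payoff 5); vs s3: t3 (payoff 7); vs s4: t3 (payoff 7).
The only mutual best response is (s4, t3); neither player gains by switching there.

(s4, t3)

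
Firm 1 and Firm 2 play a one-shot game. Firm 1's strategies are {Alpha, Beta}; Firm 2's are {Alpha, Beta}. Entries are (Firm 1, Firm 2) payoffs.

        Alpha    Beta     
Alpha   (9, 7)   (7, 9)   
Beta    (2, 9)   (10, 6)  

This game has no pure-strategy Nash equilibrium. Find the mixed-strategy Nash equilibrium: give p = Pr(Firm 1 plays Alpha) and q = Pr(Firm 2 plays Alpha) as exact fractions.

Each player's mixing probability is pinned down by making the *other* player indifferent.
Firm 2 indifferent between Alpha and Beta: p·7 + (1−p)·9 = p·9 + (1−p)·6 ⟹ 9 + (-2)p = 6 + 3p ⟹ p = 3/5.
Firm 1 indifferent between Alpha and Beta: q·9 + (1−q)·7 = q·2 + (1−q)·10 ⟹ 7 + 2q = 10 + (-8)q ⟹ q = 3/10.

p = 3/5, q = 3/10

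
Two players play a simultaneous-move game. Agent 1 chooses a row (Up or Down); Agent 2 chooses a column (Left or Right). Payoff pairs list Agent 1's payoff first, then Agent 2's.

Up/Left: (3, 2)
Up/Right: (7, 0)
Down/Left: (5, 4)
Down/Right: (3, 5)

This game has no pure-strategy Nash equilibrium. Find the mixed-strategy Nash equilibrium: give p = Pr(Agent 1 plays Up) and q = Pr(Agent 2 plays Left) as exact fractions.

Each player's mixing probability is pinned down by making the *other* player indifferent.
Agent 2 indifferent between Left and Right: p·2 + (1−p)·4 = p·0 + (1−p)·5 ⟹ 4 + (-2)p = 5 + (-5)p ⟹ p = 1/3.
Agent 1 indifferent between Up and Down: q·3 + (1−q)·7 = q·5 + (1−q)·3 ⟹ 7 + (-4)q = 3 + 2q ⟹ q = 2/3.

p = 1/3, q = 2/3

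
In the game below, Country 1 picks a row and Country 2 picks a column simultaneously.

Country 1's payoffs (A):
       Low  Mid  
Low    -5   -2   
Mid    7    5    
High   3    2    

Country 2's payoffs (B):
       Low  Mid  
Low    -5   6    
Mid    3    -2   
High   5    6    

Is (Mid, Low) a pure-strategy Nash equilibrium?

Yes

Holding Country 2 at Low: Country 1 gets 7 from Mid, versus -5 from Low, 3 from High. No profitable deviation for Country 1.
Holding Country 1 at Mid: Country 2 gets 3 from Low, versus -2 from Mid. No profitable deviation for Country 2 either.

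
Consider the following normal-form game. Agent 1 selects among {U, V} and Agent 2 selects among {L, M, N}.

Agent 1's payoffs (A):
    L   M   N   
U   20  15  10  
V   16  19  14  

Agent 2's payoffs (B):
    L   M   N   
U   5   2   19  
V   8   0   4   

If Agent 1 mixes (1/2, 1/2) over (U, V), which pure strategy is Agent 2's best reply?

Agent 2's best reply maximizes expected payoff against the mix.
L: (1/2)·5 + (1/2)·8 = 13/2
M: (1/2)·2 + (1/2)·0 = 1
N: (1/2)·19 + (1/2)·4 = 23/2
Highest expected payoff is 23/2, from N.

N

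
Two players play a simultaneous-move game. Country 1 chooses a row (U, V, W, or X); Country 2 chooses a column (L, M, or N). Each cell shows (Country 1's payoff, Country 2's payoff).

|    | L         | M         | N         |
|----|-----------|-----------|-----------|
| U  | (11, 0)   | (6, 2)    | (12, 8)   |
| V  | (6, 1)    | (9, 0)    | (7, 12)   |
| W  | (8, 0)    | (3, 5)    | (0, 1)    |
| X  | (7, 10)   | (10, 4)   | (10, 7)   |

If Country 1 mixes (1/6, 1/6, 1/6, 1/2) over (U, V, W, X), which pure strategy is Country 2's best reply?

N

Compute Country 2's expected payoff from each pure strategy against the given mix.
L: (1/6)·0 + (1/6)·1 + (1/6)·0 + (1/2)·10 = 31/6
M: (1/6)·2 + (1/6)·0 + (1/6)·5 + (1/2)·4 = 19/6
N: (1/6)·8 + (1/6)·12 + (1/6)·1 + (1/2)·7 = 7
Highest expected payoff is 7, from N.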